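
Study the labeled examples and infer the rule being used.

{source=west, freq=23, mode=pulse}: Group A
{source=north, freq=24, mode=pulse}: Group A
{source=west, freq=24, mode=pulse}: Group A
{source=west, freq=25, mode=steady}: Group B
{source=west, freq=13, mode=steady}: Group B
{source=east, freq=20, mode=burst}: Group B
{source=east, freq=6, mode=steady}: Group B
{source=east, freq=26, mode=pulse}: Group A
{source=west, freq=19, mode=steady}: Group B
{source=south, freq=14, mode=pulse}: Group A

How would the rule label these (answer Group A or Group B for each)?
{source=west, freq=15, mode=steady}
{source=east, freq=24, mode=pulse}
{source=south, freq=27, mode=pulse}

Group B, Group A, Group A

The rule appears to be: mode is pulse.
{source=west, freq=15, mode=steady} → mode is steady → Group B.
{source=east, freq=24, mode=pulse} → mode is pulse → Group A.
{source=south, freq=27, mode=pulse} → mode is pulse → Group A.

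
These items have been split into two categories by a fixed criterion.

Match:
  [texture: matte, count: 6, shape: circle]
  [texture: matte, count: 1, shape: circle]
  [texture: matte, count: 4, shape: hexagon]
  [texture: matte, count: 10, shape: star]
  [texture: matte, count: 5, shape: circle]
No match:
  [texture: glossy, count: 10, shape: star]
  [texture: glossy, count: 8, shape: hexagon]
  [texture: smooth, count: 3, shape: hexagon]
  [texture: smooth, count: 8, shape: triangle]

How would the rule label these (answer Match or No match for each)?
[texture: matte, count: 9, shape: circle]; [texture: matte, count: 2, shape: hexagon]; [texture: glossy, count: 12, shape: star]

Match, Match, No match

A rule that fits every label: texture is matte — true of each 'Match' example, false of each 'No match' one.
[texture: matte, count: 9, shape: circle]: texture is matte, matches → Match. [texture: matte, count: 2, shape: hexagon]: texture is matte, matches → Match. [texture: glossy, count: 12, shape: star]: texture is glossy, fails the rule → No match.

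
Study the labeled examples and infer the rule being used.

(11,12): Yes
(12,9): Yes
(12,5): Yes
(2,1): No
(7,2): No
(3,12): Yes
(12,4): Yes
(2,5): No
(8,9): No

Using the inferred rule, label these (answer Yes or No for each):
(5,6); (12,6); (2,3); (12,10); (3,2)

Rule: max ≥ 11. This holds for each 'Yes' example and fails for each 'No' one.
(5,6): max 6, does not satisfy this → No.
(12,6): max 12, checks out → Yes.
(2,3): max 3, does not satisfy this → No.
(12,10): max 12, checks out → Yes.
(3,2): max 3, does not satisfy this → No.

No, Yes, No, Yes, No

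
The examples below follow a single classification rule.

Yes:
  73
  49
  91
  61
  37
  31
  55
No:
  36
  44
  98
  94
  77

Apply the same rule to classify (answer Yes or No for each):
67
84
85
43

Yes, No, Yes, Yes

Comparing the two groups points to one rule — ≡ 1 (mod 6).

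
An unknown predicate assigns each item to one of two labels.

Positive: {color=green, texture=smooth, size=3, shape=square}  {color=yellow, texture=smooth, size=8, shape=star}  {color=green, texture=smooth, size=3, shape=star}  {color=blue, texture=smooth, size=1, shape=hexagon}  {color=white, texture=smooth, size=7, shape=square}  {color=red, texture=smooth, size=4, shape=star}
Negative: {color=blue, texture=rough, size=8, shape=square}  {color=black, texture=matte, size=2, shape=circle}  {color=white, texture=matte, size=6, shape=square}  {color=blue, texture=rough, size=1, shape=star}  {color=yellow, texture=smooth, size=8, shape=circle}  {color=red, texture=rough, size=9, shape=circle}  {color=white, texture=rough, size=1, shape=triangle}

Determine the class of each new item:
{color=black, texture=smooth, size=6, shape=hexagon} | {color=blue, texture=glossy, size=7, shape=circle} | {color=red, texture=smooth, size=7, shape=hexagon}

Positive, Negative, Positive

The distinguishing property — shape is not circle AND texture is smooth — holds for all the 'Positive' cases and none of the 'Negative' cases.
{color=black, texture=smooth, size=6, shape=hexagon}: Positive (shape is hexagon, texture is smooth). {color=blue, texture=glossy, size=7, shape=circle}: Negative (shape is circle, texture is glossy). {color=red, texture=smooth, size=7, shape=hexagon}: Positive (shape is hexagon, texture is smooth).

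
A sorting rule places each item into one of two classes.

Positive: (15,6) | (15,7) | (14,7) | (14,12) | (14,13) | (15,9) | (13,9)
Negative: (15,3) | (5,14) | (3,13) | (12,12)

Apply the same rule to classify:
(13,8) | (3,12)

Positive, Negative

A rule that fits every label: first > second AND sum ≥ 19 — true of each 'Positive' example, false of each 'Negative' one.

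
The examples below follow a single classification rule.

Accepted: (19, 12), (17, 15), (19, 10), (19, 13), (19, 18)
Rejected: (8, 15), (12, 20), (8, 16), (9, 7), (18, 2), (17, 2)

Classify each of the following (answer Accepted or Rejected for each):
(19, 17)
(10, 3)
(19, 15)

Rule: sum ≥ 20 AND first is odd. This holds for each 'Accepted' example and fails for each 'Rejected' one.
(19, 17) — 19+17 = 36, first 19, hence Accepted. (10, 3) — 10+3 = 13, first 10, hence Rejected. (19, 15) — 19+15 = 34, first 19, hence Accepted.

Accepted, Rejected, Accepted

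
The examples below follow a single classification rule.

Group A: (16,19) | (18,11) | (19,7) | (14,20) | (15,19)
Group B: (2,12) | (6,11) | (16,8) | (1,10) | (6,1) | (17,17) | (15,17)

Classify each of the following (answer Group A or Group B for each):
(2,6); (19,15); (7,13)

The distinguishing property — max ≥ 18 — holds for all the 'Group A' cases and none of the 'Group B' cases.
(2,6): max 6 — fails this test, so Group B. (19,15): max 19 — checks out, so Group A. (7,13): max 13 — fails this test, so Group B.

Group B, Group A, Group B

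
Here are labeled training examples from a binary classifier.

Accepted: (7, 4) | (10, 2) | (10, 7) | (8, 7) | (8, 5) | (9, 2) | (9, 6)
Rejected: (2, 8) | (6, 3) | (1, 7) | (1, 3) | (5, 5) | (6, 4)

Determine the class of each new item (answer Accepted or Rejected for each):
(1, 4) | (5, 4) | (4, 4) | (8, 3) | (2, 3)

Every 'Accepted' example satisfies: sum ≥ 11. None of the 'Rejected' examples do.
(1, 4) → 1+4 = 5 → Rejected. (5, 4) → 5+4 = 9 → Rejected. (4, 4) → 4+4 = 8 → Rejected. (8, 3) → 8+3 = 11 → Accepted. (2, 3) → 2+3 = 5 → Rejected.

Rejected, Rejected, Rejected, Accepted, Rejected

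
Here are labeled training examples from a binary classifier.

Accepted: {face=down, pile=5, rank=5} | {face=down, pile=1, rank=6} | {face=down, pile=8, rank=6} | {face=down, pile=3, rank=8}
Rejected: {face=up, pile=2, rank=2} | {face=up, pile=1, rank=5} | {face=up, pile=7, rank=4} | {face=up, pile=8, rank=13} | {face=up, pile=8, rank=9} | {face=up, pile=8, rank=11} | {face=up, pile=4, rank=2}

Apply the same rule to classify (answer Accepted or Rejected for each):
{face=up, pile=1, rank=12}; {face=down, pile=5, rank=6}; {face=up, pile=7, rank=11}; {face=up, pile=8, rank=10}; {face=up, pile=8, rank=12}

The rule appears to be: face is down.
{face=up, pile=1, rank=12}: face is up, does not satisfy this → Rejected. {face=down, pile=5, rank=6}: face is down, has this property → Accepted. {face=up, pile=7, rank=11}: face is up, does not satisfy this → Rejected. {face=up, pile=8, rank=10}: face is up, does not satisfy this → Rejected. {face=up, pile=8, rank=12}: face is up, does not satisfy this → Rejected.

Rejected, Accepted, Rejected, Rejected, Rejected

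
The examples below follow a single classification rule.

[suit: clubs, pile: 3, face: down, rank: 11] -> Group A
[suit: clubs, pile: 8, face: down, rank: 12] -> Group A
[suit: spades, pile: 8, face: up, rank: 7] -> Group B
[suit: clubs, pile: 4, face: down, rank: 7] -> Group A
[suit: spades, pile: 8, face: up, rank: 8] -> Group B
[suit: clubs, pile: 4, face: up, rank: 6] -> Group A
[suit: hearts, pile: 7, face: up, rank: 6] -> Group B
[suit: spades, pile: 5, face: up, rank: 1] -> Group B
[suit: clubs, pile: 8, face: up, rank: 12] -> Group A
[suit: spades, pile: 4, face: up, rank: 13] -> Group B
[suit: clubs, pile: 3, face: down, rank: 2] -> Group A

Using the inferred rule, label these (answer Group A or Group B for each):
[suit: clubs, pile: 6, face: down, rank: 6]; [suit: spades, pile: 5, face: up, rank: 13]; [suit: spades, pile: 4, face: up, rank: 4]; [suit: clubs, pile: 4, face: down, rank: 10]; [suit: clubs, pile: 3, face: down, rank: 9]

Group A, Group B, Group B, Group A, Group A

A rule that fits every label: suit is clubs — true of each 'Group A' example, false of each 'Group B' one.
Group A: [suit: clubs, pile: 6, face: down, rank: 6], since suit is clubs.
Group B: [suit: spades, pile: 5, face: up, rank: 13], since suit is spades.
Group B: [suit: spades, pile: 4, face: up, rank: 4], since suit is spades.
Group A: [suit: clubs, pile: 4, face: down, rank: 10], since suit is clubs.
Group A: [suit: clubs, pile: 3, face: down, rank: 9], since suit is clubs.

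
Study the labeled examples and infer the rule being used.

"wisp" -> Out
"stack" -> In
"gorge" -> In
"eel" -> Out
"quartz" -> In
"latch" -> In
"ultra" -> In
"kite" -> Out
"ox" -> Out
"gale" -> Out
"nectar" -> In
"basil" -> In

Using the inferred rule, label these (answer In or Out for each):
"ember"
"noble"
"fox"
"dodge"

The simplest hypothesis consistent with all the labels is: length ≥ 5.
In: "ember", since length 5. In: "noble", since length 5. Out: "fox", since length 3. In: "dodge", since length 5.

In, In, Out, In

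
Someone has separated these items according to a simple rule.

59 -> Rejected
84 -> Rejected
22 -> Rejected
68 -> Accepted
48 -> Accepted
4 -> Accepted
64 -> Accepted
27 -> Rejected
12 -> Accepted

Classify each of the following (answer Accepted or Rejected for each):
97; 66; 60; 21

Rejected, Rejected, Accepted, Rejected

Rule: multiple of 4 AND at most 68. This holds for each 'Accepted' example and fails for each 'Rejected' one.
97: 97 = 4·24 + 1, 97 > 68, lacks this property → Rejected. 66: 66 = 4·16 + 2, 66 ≤ 68, lacks this property → Rejected. 60: 60 = 4·15, 60 ≤ 68, satisfies this → Accepted. 21: 21 = 4·5 + 1, 21 ≤ 68, lacks this property → Rejected.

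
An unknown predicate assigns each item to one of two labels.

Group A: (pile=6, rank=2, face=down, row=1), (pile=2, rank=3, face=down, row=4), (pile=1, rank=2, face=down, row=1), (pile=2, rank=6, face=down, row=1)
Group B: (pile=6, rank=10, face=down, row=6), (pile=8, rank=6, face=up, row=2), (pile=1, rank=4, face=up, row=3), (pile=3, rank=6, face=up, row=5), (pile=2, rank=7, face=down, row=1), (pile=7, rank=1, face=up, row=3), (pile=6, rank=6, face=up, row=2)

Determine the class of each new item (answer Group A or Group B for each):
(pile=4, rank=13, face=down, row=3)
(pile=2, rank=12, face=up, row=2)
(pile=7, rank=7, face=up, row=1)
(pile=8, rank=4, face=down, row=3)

The common property of the 'Group A' items is: face is down AND rank ≤ 6. No 'Group B' item has it.
(pile=4, rank=13, face=down, row=3) — face is down, rank = 13, hence Group B.
(pile=2, rank=12, face=up, row=2) — face is up, rank = 12, hence Group B.
(pile=7, rank=7, face=up, row=1) — face is up, rank = 7, hence Group B.
(pile=8, rank=4, face=down, row=3) — face is down, rank = 4, hence Group A.

Group B, Group B, Group B, Group A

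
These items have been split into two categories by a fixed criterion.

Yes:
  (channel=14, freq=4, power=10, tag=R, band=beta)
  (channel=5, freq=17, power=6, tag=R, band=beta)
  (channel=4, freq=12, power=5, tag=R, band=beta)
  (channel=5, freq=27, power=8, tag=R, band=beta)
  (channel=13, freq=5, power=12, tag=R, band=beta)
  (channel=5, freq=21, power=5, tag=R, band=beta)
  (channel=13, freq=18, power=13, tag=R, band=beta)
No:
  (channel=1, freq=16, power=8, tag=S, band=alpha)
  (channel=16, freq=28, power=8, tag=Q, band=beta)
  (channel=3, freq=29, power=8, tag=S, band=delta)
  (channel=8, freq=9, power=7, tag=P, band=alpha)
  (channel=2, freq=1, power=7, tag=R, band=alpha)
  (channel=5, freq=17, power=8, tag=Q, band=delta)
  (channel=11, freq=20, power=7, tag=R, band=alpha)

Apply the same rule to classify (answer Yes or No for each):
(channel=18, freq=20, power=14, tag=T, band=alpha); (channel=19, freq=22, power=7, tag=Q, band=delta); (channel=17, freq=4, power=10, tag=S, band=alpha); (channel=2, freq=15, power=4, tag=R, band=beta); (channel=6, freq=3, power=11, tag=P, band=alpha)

'Yes' ⟺ tag is R AND band is beta.
No: (channel=18, freq=20, power=14, tag=T, band=alpha), since tag is T, band is alpha.
No: (channel=19, freq=22, power=7, tag=Q, band=delta), since tag is Q, band is delta.
No: (channel=17, freq=4, power=10, tag=S, band=alpha), since tag is S, band is alpha.
Yes: (channel=2, freq=15, power=4, tag=R, band=beta), since tag is R, band is beta.
No: (channel=6, freq=3, power=11, tag=P, band=alpha), since tag is P, band is alpha.

No, No, No, Yes, No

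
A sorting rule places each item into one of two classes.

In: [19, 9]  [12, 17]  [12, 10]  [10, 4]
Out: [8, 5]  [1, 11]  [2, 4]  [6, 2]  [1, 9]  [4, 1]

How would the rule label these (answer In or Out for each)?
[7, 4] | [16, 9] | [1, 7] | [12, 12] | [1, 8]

Rule: sum ≥ 14. This holds for each 'In' example and fails for each 'Out' one.
[7, 4]: 7+4 = 11 — fails the rule, so Out. [16, 9]: 16+9 = 25 — fits, so In. [1, 7]: 1+7 = 8 — fails the rule, so Out. [12, 12]: 12+12 = 24 — fits, so In. [1, 8]: 1+8 = 9 — fails the rule, so Out.

Out, In, Out, In, Out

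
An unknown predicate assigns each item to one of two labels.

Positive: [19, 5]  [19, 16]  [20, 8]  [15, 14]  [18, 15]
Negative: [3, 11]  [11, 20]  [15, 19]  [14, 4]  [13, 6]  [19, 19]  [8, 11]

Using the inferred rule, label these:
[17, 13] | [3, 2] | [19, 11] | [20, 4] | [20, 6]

Positive, Negative, Positive, Positive, Positive

One predicate separates the groups cleanly: first > second AND sum ≥ 24.
[17, 13] → 17 > 13, 17+13 = 30 → Positive.
[3, 2] → 3 > 2, 3+2 = 5 → Negative.
[19, 11] → 19 > 11, 19+11 = 30 → Positive.
[20, 4] → 20 > 4, 20+4 = 24 → Positive.
[20, 6] → 20 > 6, 20+6 = 26 → Positive.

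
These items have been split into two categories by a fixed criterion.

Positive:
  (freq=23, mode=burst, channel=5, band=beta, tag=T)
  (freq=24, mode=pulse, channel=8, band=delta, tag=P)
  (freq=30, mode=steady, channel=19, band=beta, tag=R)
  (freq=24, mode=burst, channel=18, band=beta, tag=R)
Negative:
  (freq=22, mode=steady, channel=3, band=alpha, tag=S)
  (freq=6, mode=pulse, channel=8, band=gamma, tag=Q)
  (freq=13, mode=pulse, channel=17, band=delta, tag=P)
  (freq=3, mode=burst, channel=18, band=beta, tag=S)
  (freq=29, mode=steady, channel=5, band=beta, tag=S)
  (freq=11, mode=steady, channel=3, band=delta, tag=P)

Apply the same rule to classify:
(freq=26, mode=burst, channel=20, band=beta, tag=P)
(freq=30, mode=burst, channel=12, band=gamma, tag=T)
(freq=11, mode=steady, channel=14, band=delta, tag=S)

A rule that fits every label: freq ≥ 23 AND freq ≠ 29 — true of each 'Positive' example, false of each 'Negative' one.

Positive, Positive, Negative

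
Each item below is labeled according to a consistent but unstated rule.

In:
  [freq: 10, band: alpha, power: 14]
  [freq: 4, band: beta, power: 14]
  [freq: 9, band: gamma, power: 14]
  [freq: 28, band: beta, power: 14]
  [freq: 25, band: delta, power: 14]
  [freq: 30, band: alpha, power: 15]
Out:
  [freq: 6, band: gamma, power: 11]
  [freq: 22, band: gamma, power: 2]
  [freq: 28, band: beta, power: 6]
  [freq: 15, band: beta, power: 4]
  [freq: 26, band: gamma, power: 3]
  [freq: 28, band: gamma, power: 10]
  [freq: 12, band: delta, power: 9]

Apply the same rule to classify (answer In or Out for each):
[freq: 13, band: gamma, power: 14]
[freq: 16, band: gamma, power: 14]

The common property of the 'In' items is: power ≥ 14. No 'Out' item has it.

In, In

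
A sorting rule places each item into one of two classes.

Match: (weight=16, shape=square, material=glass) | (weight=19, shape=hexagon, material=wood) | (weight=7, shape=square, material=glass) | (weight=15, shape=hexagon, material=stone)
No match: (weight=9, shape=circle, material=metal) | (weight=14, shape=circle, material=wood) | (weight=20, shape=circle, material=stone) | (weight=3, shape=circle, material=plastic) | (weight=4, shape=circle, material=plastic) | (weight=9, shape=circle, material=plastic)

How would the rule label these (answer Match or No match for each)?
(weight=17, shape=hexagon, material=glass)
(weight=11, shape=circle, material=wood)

A rule that fits every label: shape is not circle — true of each 'Match' example, false of each 'No match' one.
(weight=17, shape=hexagon, material=glass) → shape is hexagon → Match.
(weight=11, shape=circle, material=wood) → shape is circle → No match.

Match, No match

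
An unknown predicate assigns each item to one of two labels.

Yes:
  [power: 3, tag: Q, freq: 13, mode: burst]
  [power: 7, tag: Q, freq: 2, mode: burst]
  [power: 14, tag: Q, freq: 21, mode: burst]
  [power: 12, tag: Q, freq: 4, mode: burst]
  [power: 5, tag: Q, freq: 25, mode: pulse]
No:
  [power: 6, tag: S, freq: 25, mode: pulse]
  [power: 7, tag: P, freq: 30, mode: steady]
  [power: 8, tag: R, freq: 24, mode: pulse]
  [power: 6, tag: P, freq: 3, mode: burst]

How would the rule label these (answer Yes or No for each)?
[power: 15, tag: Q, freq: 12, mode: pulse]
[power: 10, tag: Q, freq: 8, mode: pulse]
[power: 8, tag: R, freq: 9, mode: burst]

Yes, Yes, No

The common property of the 'Yes' items is: tag is Q. No 'No' item has it.
Yes: [power: 15, tag: Q, freq: 12, mode: pulse], since tag is Q. Yes: [power: 10, tag: Q, freq: 8, mode: pulse], since tag is Q. No: [power: 8, tag: R, freq: 9, mode: burst], since tag is R.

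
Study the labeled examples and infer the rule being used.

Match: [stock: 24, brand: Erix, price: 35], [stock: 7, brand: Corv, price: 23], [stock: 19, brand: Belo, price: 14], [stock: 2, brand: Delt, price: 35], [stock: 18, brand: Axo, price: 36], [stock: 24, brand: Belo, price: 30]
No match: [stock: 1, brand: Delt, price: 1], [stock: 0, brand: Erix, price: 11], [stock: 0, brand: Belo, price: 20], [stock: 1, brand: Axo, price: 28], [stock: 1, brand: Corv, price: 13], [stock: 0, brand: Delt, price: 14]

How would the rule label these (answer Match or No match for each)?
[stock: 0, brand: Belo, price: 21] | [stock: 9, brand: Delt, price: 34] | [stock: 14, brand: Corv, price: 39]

No match, Match, Match

A rule that fits every label: stock ≥ 2 — true of each 'Match' example, false of each 'No match' one.
[stock: 0, brand: Belo, price: 21] — stock = 0, hence No match. [stock: 9, brand: Delt, price: 34] — stock = 9, hence Match. [stock: 14, brand: Corv, price: 39] — stock = 14, hence Match.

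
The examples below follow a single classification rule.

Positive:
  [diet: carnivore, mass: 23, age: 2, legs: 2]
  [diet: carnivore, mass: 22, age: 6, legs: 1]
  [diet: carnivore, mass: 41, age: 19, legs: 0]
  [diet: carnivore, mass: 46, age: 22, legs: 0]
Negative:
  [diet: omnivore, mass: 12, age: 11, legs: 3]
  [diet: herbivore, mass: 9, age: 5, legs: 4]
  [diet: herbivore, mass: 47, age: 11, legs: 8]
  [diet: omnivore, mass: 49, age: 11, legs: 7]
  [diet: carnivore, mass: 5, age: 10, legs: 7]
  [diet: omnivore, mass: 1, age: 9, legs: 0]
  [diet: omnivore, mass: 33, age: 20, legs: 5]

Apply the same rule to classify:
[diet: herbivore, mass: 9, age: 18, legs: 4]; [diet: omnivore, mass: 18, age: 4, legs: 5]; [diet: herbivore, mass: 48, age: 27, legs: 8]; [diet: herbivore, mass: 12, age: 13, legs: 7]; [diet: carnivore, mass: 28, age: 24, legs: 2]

Negative, Negative, Negative, Negative, Positive

The simplest hypothesis consistent with all the labels is: diet is carnivore AND legs ≤ 2.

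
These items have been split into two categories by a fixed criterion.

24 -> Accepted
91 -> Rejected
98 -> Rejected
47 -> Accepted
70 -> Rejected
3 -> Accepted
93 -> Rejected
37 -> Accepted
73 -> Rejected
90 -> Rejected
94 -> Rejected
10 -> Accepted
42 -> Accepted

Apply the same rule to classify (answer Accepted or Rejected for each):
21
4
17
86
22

Accepted, Accepted, Accepted, Rejected, Accepted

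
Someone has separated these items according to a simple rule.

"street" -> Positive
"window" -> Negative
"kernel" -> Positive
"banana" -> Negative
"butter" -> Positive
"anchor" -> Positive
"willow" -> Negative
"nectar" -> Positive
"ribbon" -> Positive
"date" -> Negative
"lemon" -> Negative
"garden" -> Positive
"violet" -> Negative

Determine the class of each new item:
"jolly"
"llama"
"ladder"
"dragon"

Negative, Negative, Positive, Positive

The common property of the 'Positive' items is: contains 'r'. No 'Negative' item has it.
"jolly" — no 'r', hence Negative.
"llama" — no 'r', hence Negative.
"ladder" — has 'r', hence Positive.
"dragon" — has 'r', hence Positive.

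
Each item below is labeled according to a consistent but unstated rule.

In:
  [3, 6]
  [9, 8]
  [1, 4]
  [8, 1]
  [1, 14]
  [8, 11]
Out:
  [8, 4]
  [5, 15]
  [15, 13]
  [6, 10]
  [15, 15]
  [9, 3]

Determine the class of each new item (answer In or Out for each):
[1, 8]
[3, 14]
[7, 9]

In, In, Out

Every 'In' example satisfies: sum is odd. None of the 'Out' examples do.
In: [1, 8], since 1+8 = 9.
In: [3, 14], since 3+14 = 17.
Out: [7, 9], since 7+9 = 16.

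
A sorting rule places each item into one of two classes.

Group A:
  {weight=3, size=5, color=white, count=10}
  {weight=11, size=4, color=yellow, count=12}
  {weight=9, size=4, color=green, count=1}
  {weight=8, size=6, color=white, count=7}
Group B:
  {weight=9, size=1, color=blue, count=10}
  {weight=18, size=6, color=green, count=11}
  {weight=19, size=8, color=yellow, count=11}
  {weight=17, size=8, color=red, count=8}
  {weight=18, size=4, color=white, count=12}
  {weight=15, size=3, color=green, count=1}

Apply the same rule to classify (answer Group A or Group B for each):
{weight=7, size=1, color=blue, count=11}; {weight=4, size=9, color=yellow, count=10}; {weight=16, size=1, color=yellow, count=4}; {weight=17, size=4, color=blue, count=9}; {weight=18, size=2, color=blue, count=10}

Group B, Group A, Group B, Group B, Group B

The pattern is that an item is 'Group A' exactly when: weight ≤ 11 AND size ≥ 3.
{weight=7, size=1, color=blue, count=11}: weight = 7, size = 1, doesn't match → Group B. {weight=4, size=9, color=yellow, count=10}: weight = 4, size = 9, meets the rule → Group A. {weight=16, size=1, color=yellow, count=4}: weight = 16, size = 1, doesn't match → Group B. {weight=17, size=4, color=blue, count=9}: weight = 17, size = 4, doesn't match → Group B. {weight=18, size=2, color=blue, count=10}: weight = 18, size = 2, doesn't match → Group B.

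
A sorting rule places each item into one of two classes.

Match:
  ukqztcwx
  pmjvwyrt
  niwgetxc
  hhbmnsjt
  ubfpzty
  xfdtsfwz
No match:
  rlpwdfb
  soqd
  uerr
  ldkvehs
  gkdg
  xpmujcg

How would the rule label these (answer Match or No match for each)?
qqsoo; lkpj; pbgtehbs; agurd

The pattern is that an item is 'Match' exactly when: contains 't'.
No match: qqsoo, since no 't'.
No match: lkpj, since no 't'.
Match: pbgtehbs, since has 't'.
No match: agurd, since no 't'.

No match, No match, Match, No match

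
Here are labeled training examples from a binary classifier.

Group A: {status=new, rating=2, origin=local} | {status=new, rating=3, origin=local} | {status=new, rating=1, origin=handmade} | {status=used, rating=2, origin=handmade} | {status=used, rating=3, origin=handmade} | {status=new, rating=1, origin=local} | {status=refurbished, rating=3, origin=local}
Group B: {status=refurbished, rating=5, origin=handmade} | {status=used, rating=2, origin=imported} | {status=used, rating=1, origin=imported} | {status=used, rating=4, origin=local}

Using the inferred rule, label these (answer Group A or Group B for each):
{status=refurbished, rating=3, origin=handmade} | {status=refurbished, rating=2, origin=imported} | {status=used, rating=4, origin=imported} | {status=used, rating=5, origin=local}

Group A, Group B, Group B, Group B

Every 'Group A' example satisfies: origin is not imported AND rating ≤ 3. None of the 'Group B' examples do.
{status=refurbished, rating=3, origin=handmade}: origin is handmade, rating = 3, meets the rule → Group A.
{status=refurbished, rating=2, origin=imported}: origin is imported, rating = 2, does not satisfy this → Group B.
{status=used, rating=4, origin=imported}: origin is imported, rating = 4, does not satisfy this → Group B.
{status=used, rating=5, origin=local}: origin is local, rating = 5, does not satisfy this → Group B.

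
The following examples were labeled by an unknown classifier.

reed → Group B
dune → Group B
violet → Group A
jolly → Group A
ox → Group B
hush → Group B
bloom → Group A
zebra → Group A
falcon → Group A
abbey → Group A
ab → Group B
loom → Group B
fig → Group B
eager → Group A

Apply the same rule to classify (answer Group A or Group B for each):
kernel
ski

The classifier is using: length ≥ 5.

Group A, Group B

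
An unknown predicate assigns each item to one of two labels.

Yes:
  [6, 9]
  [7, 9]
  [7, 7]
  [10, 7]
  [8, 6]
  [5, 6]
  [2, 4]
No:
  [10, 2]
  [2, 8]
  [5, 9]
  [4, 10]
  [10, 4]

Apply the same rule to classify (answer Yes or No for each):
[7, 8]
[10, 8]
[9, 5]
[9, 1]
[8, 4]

Yes, Yes, No, No, No

A rule that fits every label: |first − second| ≤ 3 — true of each 'Yes' example, false of each 'No' one.
[7, 8]: Yes (|7−8| = 1). [10, 8]: Yes (|10−8| = 2). [9, 5]: No (|9−5| = 4). [9, 1]: No (|9−1| = 8). [8, 4]: No (|8−4| = 4).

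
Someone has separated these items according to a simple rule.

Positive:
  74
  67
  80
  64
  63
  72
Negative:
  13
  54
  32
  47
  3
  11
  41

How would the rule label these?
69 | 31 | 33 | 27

Positive, Negative, Negative, Negative

The distinguishing property — at least 63 — holds for all the 'Positive' cases and none of the 'Negative' cases.
69: Positive (69 ≥ 63).
31: Negative (31 < 63).
33: Negative (33 < 63).
27: Negative (27 < 63).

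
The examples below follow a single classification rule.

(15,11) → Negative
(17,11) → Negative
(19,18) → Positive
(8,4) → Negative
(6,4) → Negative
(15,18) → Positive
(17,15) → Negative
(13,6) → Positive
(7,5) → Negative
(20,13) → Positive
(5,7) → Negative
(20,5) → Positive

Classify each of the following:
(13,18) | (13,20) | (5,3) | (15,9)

The pattern is that an item is 'Positive' exactly when: sum is odd.
(13,18) — 13+18 = 31, hence Positive.
(13,20) — 13+20 = 33, hence Positive.
(5,3) — 5+3 = 8, hence Negative.
(15,9) — 15+9 = 24, hence Negative.

Positive, Positive, Negative, Negative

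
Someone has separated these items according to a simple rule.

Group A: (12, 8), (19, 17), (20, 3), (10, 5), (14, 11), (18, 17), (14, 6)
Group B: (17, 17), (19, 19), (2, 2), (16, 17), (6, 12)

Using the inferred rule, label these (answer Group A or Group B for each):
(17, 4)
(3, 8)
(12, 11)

The simplest hypothesis consistent with all the labels is: first > second.
(17, 4) → 17 > 4 → Group A.
(3, 8) → 3 < 8 → Group B.
(12, 11) → 12 > 11 → Group A.

Group A, Group B, Group A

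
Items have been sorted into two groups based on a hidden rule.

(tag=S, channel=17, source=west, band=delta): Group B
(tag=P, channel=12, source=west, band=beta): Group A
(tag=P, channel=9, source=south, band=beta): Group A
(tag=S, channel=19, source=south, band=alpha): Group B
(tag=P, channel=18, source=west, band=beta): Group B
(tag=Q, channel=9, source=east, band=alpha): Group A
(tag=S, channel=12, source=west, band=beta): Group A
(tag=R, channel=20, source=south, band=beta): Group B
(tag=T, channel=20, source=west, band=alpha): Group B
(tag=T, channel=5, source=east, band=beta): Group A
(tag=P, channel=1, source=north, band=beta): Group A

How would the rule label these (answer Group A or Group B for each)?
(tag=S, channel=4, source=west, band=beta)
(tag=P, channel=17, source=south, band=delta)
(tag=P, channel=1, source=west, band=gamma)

Group A, Group B, Group A

The simplest hypothesis consistent with all the labels is: channel ≤ 12.
(tag=S, channel=4, source=west, band=beta) → channel = 4 → Group A. (tag=P, channel=17, source=south, band=delta) → channel = 17 → Group B. (tag=P, channel=1, source=west, band=gamma) → channel = 1 → Group A.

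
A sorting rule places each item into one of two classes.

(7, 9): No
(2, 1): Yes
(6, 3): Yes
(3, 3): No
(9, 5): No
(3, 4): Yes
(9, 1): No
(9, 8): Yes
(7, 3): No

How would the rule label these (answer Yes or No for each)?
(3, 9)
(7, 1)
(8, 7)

Rule: sum is odd. This holds for each 'Yes' example and fails for each 'No' one.
No: (3, 9), since 3+9 = 12. No: (7, 1), since 7+1 = 8. Yes: (8, 7), since 8+7 = 15.

No, No, Yes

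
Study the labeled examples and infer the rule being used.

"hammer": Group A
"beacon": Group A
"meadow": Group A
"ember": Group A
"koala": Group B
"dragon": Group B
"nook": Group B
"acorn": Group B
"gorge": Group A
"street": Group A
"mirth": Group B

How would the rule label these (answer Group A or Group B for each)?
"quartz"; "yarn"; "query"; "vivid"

Group B, Group B, Group A, Group B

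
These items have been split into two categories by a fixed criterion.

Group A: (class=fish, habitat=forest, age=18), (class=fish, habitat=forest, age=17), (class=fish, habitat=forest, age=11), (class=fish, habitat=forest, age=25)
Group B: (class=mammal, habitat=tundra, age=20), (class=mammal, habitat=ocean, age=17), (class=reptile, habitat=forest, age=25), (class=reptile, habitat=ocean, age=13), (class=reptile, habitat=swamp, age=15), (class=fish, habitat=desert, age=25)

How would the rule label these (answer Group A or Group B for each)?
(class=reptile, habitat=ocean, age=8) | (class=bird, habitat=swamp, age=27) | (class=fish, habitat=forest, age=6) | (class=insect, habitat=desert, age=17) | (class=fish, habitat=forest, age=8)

The pattern is that an item is 'Group A' exactly when: class is fish AND habitat is forest.
(class=reptile, habitat=ocean, age=8): class is reptile, habitat is ocean, lacks this property → Group B. (class=bird, habitat=swamp, age=27): class is bird, habitat is swamp, lacks this property → Group B. (class=fish, habitat=forest, age=6): class is fish, habitat is forest, satisfies this → Group A. (class=insect, habitat=desert, age=17): class is insect, habitat is desert, lacks this property → Group B. (class=fish, habitat=forest, age=8): class is fish, habitat is forest, satisfies this → Group A.

Group B, Group B, Group A, Group B, Group A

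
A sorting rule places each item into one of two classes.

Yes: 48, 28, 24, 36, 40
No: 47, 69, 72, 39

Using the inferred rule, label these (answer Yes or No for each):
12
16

Yes, Yes

Every 'Yes' example satisfies: even AND at most 48. None of the 'No' examples do.
12: 12 is even, 12 ≤ 48 — matches, so Yes. 16: 16 is even, 16 ≤ 48 — matches, so Yes.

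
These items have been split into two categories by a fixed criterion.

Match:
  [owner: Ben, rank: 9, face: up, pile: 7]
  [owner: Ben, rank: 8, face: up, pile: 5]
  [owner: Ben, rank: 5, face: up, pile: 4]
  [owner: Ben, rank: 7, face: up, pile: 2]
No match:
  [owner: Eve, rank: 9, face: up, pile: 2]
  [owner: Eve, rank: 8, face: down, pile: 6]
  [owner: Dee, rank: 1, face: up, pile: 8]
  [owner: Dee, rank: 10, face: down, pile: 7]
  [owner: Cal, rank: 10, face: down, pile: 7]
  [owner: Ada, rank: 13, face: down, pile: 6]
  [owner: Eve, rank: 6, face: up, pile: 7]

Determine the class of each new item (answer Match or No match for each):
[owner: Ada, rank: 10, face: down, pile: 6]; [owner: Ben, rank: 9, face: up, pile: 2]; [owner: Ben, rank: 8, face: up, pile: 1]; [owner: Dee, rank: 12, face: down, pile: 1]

All 'Match' examples share one property — owner is Ben — and every 'No match' example lacks it.

No match, Match, Match, No match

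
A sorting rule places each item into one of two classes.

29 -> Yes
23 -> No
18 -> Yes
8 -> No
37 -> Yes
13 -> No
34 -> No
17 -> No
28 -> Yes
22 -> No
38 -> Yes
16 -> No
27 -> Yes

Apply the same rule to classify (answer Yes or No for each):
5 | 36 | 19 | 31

No, Yes, Yes, No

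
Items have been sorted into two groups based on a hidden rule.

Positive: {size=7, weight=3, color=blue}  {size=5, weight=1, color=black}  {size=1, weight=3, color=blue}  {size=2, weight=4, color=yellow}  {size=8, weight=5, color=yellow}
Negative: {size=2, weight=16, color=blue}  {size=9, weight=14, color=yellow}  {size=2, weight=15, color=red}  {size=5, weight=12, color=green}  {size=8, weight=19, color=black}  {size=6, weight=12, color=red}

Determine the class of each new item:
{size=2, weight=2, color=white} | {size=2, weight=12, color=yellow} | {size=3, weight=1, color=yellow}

The pattern is that an item is 'Positive' exactly when: weight ≤ 5.
{size=2, weight=2, color=white} → weight = 2 → Positive. {size=2, weight=12, color=yellow} → weight = 12 → Negative. {size=3, weight=1, color=yellow} → weight = 1 → Positive.

Positive, Negative, Positive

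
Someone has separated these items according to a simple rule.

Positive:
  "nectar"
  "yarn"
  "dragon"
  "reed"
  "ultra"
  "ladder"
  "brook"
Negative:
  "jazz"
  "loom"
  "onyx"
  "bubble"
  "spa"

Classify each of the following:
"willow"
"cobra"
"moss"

Negative, Positive, Negative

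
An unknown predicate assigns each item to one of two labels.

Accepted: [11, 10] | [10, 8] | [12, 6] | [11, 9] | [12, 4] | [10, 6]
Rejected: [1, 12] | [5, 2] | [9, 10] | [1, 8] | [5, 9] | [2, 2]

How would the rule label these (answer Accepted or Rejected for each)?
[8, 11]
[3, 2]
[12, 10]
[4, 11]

Every 'Accepted' example satisfies: first ≥ 10. None of the 'Rejected' examples do.
Rejected: [8, 11], since first 8.
Rejected: [3, 2], since first 3.
Accepted: [12, 10], since first 12.
Rejected: [4, 11], since first 4.

Rejected, Rejected, Accepted, Rejected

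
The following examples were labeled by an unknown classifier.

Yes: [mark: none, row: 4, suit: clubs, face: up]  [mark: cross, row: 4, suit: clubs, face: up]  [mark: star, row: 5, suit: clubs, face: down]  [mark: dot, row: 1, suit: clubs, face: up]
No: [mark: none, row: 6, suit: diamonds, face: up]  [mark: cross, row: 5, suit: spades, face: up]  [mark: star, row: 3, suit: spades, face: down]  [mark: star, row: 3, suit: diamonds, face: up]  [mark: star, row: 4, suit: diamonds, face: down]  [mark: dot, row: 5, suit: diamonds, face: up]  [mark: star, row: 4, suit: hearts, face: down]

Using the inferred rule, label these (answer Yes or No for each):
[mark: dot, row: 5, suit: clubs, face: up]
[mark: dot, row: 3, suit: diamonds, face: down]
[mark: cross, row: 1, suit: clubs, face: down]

Yes, No, Yes

The rule appears to be: suit is clubs.
[mark: dot, row: 5, suit: clubs, face: up]: Yes (suit is clubs). [mark: dot, row: 3, suit: diamonds, face: down]: No (suit is diamonds). [mark: cross, row: 1, suit: clubs, face: down]: Yes (suit is clubs).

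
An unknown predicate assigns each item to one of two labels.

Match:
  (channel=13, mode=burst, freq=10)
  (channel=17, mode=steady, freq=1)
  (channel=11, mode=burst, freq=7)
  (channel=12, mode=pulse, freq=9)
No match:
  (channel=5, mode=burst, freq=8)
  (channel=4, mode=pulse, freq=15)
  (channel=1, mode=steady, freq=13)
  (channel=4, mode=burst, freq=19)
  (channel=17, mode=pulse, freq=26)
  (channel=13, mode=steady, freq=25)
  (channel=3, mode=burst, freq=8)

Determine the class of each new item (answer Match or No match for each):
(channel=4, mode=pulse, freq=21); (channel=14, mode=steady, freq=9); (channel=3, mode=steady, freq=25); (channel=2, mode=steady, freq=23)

No match, Match, No match, No match

'Match' ⟺ freq ≤ 10 AND channel ≥ 11.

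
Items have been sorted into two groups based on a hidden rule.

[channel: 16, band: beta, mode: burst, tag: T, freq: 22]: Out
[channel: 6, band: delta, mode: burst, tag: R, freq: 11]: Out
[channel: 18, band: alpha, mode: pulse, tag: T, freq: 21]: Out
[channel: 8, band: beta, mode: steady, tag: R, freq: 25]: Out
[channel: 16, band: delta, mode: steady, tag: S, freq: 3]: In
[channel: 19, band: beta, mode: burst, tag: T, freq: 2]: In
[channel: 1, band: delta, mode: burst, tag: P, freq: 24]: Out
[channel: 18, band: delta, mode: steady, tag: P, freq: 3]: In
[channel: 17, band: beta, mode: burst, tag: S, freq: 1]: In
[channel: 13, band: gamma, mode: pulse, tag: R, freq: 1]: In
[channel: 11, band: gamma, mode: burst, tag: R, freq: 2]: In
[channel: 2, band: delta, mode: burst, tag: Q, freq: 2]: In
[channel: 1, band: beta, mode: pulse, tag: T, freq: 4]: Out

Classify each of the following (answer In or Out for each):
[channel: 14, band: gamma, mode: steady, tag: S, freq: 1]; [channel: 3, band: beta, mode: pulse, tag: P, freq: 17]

One predicate separates the groups cleanly: freq ≤ 3.
[channel: 14, band: gamma, mode: steady, tag: S, freq: 1]: In (freq = 1).
[channel: 3, band: beta, mode: pulse, tag: P, freq: 17]: Out (freq = 17).

In, Out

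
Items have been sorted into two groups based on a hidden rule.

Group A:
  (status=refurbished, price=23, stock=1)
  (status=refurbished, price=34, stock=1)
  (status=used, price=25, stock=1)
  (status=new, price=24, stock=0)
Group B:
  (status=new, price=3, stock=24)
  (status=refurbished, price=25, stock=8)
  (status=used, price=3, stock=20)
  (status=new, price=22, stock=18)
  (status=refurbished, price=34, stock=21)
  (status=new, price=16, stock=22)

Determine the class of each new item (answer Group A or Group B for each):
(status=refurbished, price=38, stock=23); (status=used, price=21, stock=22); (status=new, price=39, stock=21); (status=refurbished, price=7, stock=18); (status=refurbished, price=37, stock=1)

Group B, Group B, Group B, Group B, Group A

The pattern is that an item is 'Group A' exactly when: stock ≤ 1.
(status=refurbished, price=38, stock=23): Group B (stock = 23). (status=used, price=21, stock=22): Group B (stock = 22). (status=new, price=39, stock=21): Group B (stock = 21). (status=refurbished, price=7, stock=18): Group B (stock = 18). (status=refurbished, price=37, stock=1): Group A (stock = 1).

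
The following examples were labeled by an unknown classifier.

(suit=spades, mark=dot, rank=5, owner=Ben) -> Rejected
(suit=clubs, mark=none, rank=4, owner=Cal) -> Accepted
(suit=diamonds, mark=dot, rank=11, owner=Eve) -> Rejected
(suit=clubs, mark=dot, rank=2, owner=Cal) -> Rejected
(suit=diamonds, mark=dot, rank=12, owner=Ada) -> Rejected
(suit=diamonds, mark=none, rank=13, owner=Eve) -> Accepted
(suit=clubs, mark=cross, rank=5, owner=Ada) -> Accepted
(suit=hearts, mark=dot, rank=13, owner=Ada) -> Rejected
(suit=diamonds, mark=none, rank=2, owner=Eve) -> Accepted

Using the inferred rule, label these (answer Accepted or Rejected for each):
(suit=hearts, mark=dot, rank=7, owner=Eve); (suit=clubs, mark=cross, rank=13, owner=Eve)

All 'Accepted' examples share one property — mark is not dot — and every 'Rejected' example lacks it.

Rejected, Accepted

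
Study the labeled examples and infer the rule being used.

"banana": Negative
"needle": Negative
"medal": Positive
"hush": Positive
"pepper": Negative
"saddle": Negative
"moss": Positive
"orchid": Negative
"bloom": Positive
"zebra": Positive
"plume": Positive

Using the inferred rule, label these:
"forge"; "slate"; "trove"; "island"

Positive, Positive, Positive, Negative

All 'Positive' examples share one property — length ≤ 5 — and every 'Negative' example lacks it.
Positive: "forge", since length 5.
Positive: "slate", since length 5.
Positive: "trove", since length 5.
Negative: "island", since length 6.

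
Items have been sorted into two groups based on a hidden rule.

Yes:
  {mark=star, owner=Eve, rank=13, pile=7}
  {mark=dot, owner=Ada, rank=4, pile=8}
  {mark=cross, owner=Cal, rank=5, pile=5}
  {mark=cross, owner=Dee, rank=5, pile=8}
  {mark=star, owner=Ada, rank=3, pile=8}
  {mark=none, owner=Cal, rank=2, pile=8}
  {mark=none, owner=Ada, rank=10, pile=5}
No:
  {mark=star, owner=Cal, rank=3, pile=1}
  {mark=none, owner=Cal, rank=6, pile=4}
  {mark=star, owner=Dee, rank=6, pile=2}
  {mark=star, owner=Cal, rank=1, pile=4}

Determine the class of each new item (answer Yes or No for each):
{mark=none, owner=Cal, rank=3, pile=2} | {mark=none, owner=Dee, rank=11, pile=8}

The distinguishing property — pile ≥ 5 — holds for all the 'Yes' cases and none of the 'No' cases.
{mark=none, owner=Cal, rank=3, pile=2}: pile = 2, does not pass → No.
{mark=none, owner=Dee, rank=11, pile=8}: pile = 8, fits → Yes.

No, Yes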